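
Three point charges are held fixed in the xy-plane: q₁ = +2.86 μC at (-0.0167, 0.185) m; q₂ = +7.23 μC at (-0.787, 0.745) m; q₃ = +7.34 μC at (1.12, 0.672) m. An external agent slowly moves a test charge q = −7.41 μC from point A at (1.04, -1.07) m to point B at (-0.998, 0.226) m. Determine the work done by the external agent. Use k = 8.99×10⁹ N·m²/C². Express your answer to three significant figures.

-0.696 J

For quasistatic motion the external work equals the change in potential energy: W_ext = qΔV = q(V_B − V_A).
At A: distances to the source charges are 1.64 m, 2.58 m, 1.74 m; V_A = Σ kqᵢ/rᵢ = 7.88×10⁴ V.
At B: distances to the source charges are 0.982 m, 0.560 m, 2.16 m; V_B = Σ kqᵢ/rᵢ = 1.73×10⁵ V.
ΔV = V_B − V_A = 9.39×10⁴ V.
W_ext = qΔV = (-7.41×10⁻⁶ C)(9.39×10⁴ V) = -0.696 J.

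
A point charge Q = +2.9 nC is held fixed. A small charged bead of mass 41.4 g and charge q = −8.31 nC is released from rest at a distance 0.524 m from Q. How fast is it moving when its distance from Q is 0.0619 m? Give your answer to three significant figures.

Only the electrostatic force acts, so mechanical energy is conserved: ½mv² = U₁ − U₂ = kQq(1/r₁ − 1/r₂).
U₁ − U₂ = (8.99×10⁹ N·m²/C²)(2.90×10⁻⁹ C)(-8.31×10⁻⁹ C)(1/0.524 − 1/0.0619) = 3.09×10⁻⁶ J.
v = √(2·3.09×10⁻⁶/0.0414) = 0.0122 m/s.

0.0122 m/s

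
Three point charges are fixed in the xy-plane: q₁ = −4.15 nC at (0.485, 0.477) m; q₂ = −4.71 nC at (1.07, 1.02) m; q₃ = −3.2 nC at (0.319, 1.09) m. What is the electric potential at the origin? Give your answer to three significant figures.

-109 V

The total potential is the scalar sum of each charge's contribution, V = Σ kqᵢ/rᵢ.
Distances from the field point to each charge: r₁ = 0.680 m, r₂ = 1.48 m, r₃ = 1.14 m.
V = k[(-4.15×10⁻⁹)/(0.680) + (-4.71×10⁻⁹)/(1.48) + (-3.20×10⁻⁹)/(1.14)] = -109 V.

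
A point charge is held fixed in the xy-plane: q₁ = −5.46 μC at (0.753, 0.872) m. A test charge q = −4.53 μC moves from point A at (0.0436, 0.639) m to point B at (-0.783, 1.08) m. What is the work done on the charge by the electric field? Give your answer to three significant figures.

The work done by the electric force is W_field = −ΔU = −q(V_B − V_A) = q(V_A − V_B).
At A: distance to the source charge is 0.747 m; V_A = kq₁/r = -6.57×10⁴ V.
At B: distance to the source charge is 1.55 m; V_B = kq₁/r = -3.17×10⁴ V.
ΔV = V_B − V_A = 3.41×10⁴ V.
W_field = −qΔV = −(-4.53×10⁻⁶ C)(3.41×10⁴ V) = 0.154 J.

0.154 J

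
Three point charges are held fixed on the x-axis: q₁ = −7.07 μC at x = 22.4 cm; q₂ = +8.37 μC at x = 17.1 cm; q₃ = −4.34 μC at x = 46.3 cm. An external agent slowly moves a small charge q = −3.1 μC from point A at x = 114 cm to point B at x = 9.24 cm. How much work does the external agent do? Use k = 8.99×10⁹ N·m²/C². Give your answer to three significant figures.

-1.30 J

For quasistatic motion the external work equals the change in potential energy: W_ext = qΔV = q(V_B − V_A).
At A: distances to the source charges are 0.916 m, 0.969 m, 0.677 m; V_A = Σ kqᵢ/rᵢ = -4.94×10⁴ V.
At B: distances to the source charges are 0.132 m, 0.0786 m, 0.371 m; V_B = Σ kqᵢ/rᵢ = 3.69×10⁵ V.
ΔV = V_B − V_A = 4.18×10⁵ V.
W_ext = qΔV = (-3.10×10⁻⁶ C)(4.18×10⁵ V) = -1.30 J.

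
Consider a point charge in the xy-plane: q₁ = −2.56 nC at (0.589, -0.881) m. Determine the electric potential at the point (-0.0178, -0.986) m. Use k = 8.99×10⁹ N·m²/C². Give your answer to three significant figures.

-37.4 V

Electric potential is a scalar, so the contributions from each charge add algebraically: V = Σ kqᵢ/rᵢ.
Distances from the field point to each charge: r₁ = 0.616 m.
V = k[(-2.56×10⁻⁹)/(0.616)] = -37.4 V.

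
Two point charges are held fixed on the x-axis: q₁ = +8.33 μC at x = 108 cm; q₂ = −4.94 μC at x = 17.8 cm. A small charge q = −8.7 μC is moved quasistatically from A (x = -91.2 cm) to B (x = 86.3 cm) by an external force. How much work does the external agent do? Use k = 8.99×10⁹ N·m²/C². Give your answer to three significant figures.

For quasistatic motion the external work equals the change in potential energy: W_ext = qΔV = q(V_B − V_A).
At A: distances to the source charges are 1.99 m, 1.09 m; V_A = Σ kqᵢ/rᵢ = -3150 V.
At B: distances to the source charges are 0.217 m, 0.685 m; V_B = Σ kqᵢ/rᵢ = 2.80×10⁵ V.
ΔV = V_B − V_A = 2.83×10⁵ V.
W_ext = qΔV = (-8.70×10⁻⁶ C)(2.83×10⁵ V) = -2.47 J.

-2.47 J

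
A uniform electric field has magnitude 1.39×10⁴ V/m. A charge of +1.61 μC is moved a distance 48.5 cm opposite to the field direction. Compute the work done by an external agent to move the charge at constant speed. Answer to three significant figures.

0.0109 J

The potential change for a displacement 48.5 cm opposite to the field direction is ΔV = +Ed = 6740 V.
W_ext = qΔV = 0.0109 J.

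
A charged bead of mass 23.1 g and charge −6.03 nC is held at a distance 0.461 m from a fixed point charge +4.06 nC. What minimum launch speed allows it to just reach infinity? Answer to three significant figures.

To just escape, total mechanical energy must reach zero at infinity: ½mv²_min + U = 0, so ½mv²_min = −U = |kQq|/r.
|U| = |kQq|/r = (8.99×10⁹ N·m²/C²)(4.06×10⁻⁹)(6.03×10⁻⁹)/(0.461) = 4.77×10⁻⁷ J.
v_min = √(2|U|/m) = √(2·4.77×10⁻⁷/0.0231) = 6.43×10⁻³ m/s.

6.43×10⁻³ m/s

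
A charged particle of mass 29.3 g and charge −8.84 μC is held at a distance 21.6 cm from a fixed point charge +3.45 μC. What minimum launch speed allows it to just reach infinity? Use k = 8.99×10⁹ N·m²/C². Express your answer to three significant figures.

9.31 m/s

To just escape, total mechanical energy must reach zero at infinity: ½mv²_min + U = 0, so ½mv²_min = −U = |kQq|/r.
|U| = |kQq|/r = (8.99×10⁹ N·m²/C²)(3.45×10⁻⁶)(8.84×10⁻⁶)/(0.216) = 1.27 J.
v_min = √(2|U|/m) = √(2·1.27/0.0293) = 9.31 m/s.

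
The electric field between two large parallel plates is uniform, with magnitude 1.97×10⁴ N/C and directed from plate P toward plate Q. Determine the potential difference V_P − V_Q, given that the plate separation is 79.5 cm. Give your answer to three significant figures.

1.57×10⁴ V

In a uniform field, potential decreases in the direction of E: ΔV = −E·d for a displacement d parallel to E.
Going from Q to P is a displacement of 79.5 cm opposite to the field, so V_P − V_Q = +Ed = 1.57×10⁴ V.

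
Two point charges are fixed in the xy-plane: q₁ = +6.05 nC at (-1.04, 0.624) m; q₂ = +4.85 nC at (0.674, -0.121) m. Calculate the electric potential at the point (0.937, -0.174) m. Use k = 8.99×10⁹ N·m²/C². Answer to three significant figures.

The total potential is the scalar sum of each charge's contribution, V = Σ kqᵢ/rᵢ.
Distances from the field point to each charge: r₁ = 2.13 m, r₂ = 0.268 m.
V = k[(6.05×10⁻⁹)/(2.13) + (4.85×10⁻⁹)/(0.268)] = 188 V.

188 V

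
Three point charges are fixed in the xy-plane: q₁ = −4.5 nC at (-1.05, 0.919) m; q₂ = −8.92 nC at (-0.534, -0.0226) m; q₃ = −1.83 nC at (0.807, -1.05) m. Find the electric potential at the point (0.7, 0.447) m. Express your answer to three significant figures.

Electric potential is a scalar, so the contributions from each charge add algebraically: V = Σ kqᵢ/rᵢ.
Distances from the field point to each charge: r₁ = 1.81 m, r₂ = 1.32 m, r₃ = 1.50 m.
V = k[(-4.50×10⁻⁹)/(1.81) + (-8.92×10⁻⁹)/(1.32) + (-1.83×10⁻⁹)/(1.50)] = -94.0 V.

-94.0 V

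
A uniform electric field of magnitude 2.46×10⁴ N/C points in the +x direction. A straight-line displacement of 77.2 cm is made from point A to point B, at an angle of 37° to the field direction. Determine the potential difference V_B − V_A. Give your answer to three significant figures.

-1.52×10⁴ V

Only the component of displacement along E changes the potential: ΔV = −E·d·cosθ.
ΔV = −(2.46×10⁴ V/m)(0.772 m)cos37° = -1.52×10⁴ V.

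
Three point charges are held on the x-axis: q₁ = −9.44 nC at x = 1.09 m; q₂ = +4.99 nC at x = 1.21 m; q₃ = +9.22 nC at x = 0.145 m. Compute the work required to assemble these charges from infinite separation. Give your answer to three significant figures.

The work to assemble the configuration equals its total potential energy, U = Σ kqᵢqⱼ/rᵢⱼ over all pairs.
Pair separations: r₁₂ = 0.120 m, r₁₃ = 0.945 m, r₂₃ = 1.06 m.
U = (-3.53×10⁻⁶) + (-8.28×10⁻⁷) + (3.88×10⁻⁷) = -3.97×10⁻⁶ J.

-3.97×10⁻⁶ J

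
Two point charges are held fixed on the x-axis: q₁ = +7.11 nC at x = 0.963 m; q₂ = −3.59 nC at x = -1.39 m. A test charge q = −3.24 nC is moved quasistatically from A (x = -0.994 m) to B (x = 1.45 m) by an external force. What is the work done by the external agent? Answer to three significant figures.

-5.47×10⁻⁷ J

For quasistatic motion the external work equals the change in potential energy: W_ext = qΔV = q(V_B − V_A).
At A: distances to the source charges are 1.96 m, 0.396 m; V_A = Σ kqᵢ/rᵢ = -48.8 V.
At B: distances to the source charges are 0.487 m, 2.84 m; V_B = Σ kqᵢ/rᵢ = 120 V.
ΔV = V_B − V_A = 169 V.
W_ext = qΔV = (-3.24×10⁻⁹ C)(169 V) = -5.47×10⁻⁷ J.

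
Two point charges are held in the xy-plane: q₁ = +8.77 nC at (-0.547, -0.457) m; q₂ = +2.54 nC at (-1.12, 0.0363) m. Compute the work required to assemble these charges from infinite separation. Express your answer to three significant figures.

The work to assemble the configuration equals its total potential energy, U = Σ kqᵢqⱼ/rᵢⱼ over all pairs.
Pair separations: r₁₂ = 0.756 m.
U = (2.65×10⁻⁷) = 2.65×10⁻⁷ J.

2.65×10⁻⁷ J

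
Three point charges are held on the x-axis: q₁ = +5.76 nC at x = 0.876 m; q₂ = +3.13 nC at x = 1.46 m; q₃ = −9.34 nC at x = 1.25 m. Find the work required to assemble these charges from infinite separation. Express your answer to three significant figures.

-2.27×10⁻⁶ J

The assembly work is the sum of pairwise potential energies, U = Σ_{i<j} kqᵢqⱼ/rᵢⱼ.
Pair separations: r₁₂ = 0.584 m, r₁₃ = 0.374 m, r₂₃ = 0.210 m.
U = (2.78×10⁻⁷) + (-1.29×10⁻⁶) + (-1.25×10⁻⁶) = -2.27×10⁻⁶ J.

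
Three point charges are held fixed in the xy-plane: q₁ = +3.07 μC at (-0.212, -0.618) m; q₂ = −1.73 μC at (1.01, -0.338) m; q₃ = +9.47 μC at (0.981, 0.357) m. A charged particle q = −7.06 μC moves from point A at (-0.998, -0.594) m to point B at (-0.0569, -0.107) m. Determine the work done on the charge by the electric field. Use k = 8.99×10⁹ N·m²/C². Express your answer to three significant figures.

The work done by the electric force is W_field = −ΔU = −q(V_B − V_A) = q(V_A − V_B).
At A: distances to the source charges are 0.786 m, 2.02 m, 2.20 m; V_A = Σ kqᵢ/rᵢ = 6.62×10⁴ V.
At B: distances to the source charges are 0.534 m, 1.09 m, 1.14 m; V_B = Σ kqᵢ/rᵢ = 1.12×10⁵ V.
ΔV = V_B − V_A = 4.61×10⁴ V.
W_field = −qΔV = −(-7.06×10⁻⁶ C)(4.61×10⁴ V) = 0.326 J.

0.326 J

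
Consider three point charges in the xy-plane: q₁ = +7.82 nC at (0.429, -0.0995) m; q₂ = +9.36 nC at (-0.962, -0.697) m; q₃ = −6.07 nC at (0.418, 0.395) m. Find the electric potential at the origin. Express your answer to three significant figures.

136 V

Electric potential is a scalar, so the contributions from each charge add algebraically: V = Σ kqᵢ/rᵢ.
Distances from the field point to each charge: r₁ = 0.440 m, r₂ = 1.19 m, r₃ = 0.575 m.
V = k[(7.82×10⁻⁹)/(0.440) + (9.36×10⁻⁹)/(1.19) + (-6.07×10⁻⁹)/(0.575)] = 136 V.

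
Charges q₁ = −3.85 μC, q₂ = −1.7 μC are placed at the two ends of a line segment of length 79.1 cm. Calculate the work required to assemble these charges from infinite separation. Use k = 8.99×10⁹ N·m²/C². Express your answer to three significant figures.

The assembly work is the sum of pairwise potential energies, U = Σ_{i<j} kqᵢqⱼ/rᵢⱼ.
The separation is r = 0.791 m.
U = (0.0744) = 0.0744 J.

0.0744 J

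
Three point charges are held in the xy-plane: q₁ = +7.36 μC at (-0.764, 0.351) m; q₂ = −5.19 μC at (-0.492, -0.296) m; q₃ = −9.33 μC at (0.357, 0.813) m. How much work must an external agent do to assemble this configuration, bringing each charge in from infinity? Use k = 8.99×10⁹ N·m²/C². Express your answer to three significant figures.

The assembly work is the sum of pairwise potential energies, U = Σ_{i<j} kqᵢqⱼ/rᵢⱼ.
Pair separations: r₁₂ = 0.702 m, r₁₃ = 1.21 m, r₂₃ = 1.40 m.
U = (-0.489) + (-0.509) + (0.312) = -0.687 J.

-0.687 J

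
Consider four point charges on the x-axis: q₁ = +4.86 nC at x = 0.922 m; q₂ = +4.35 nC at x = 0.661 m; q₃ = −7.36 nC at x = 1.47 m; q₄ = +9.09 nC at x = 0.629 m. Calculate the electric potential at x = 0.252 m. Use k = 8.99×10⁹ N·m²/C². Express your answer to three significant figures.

323 V

Electric potential is a scalar, so the contributions from each charge add algebraically: V = Σ kqᵢ/rᵢ.
Distances from the field point to each charge: r₁ = 0.670 m, r₂ = 0.409 m, r₃ = 1.22 m, r₄ = 0.377 m.
V = k[(4.86×10⁻⁹)/(0.670) + (4.35×10⁻⁹)/(0.409) + (-7.36×10⁻⁹)/(1.22) + (9.09×10⁻⁹)/(0.377)] = 323 V.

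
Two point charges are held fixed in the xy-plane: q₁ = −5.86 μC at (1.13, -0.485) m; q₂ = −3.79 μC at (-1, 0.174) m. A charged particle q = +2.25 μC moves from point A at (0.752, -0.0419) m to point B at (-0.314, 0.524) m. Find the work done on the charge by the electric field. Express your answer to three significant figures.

The work done by the electric force is W_field = −ΔU = −q(V_B − V_A) = q(V_A − V_B).
At A: distances to the source charges are 0.582 m, 1.77 m; V_A = Σ kqᵢ/rᵢ = -1.10×10⁵ V.
At B: distances to the source charges are 1.76 m, 0.770 m; V_B = Σ kqᵢ/rᵢ = -7.41×10⁴ V.
ΔV = V_B − V_A = 3.56×10⁴ V.
W_field = −qΔV = −(2.25×10⁻⁶ C)(3.56×10⁴ V) = -0.0801 J.

-0.0801 J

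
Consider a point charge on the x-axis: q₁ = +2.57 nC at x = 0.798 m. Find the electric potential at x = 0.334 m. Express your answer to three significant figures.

49.8 V

Electric potential is a scalar, so the contributions from each charge add algebraically: V = Σ kqᵢ/rᵢ.
V = k[(2.57×10⁻⁹)/(0.464)] = 49.8 V.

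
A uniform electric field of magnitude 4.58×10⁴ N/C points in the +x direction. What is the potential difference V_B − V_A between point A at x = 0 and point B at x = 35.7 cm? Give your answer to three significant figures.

In a uniform field, potential decreases in the direction of E: V_B − V_A = −E·Δx.
V_B − V_A = −(4.58×10⁴ V/m)(0.357 m) = -1.64×10⁴ V.

-1.64×10⁴ V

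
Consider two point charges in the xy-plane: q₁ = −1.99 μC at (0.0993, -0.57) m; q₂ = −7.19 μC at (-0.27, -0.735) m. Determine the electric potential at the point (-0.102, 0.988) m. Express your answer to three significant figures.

-4.87×10⁴ V

The total potential is the scalar sum of each charge's contribution, V = Σ kqᵢ/rᵢ.
Distances from the field point to each charge: r₁ = 1.57 m, r₂ = 1.73 m.
V = k[(-1.99×10⁻⁶)/(1.57) + (-7.19×10⁻⁶)/(1.73)] = -4.87×10⁴ V.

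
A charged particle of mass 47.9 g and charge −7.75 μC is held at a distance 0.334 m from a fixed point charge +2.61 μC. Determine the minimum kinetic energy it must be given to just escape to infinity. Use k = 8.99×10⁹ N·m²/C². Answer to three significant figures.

To just escape, total mechanical energy must reach zero at infinity: ½mv²_min + U = 0, so ½mv²_min = −U = |kQq|/r.
|U| = |kQq|/r = (8.99×10⁹ N·m²/C²)(2.61×10⁻⁶)(7.75×10⁻⁶)/(0.334) = 0.544 J.

0.544 J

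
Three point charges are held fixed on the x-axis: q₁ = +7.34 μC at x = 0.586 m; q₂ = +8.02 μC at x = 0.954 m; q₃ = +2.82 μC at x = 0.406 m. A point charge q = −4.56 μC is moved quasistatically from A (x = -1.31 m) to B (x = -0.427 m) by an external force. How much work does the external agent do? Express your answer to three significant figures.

For quasistatic motion the external work equals the change in potential energy: W_ext = qΔV = q(V_B − V_A).
At A: distances to the source charges are 1.90 m, 2.26 m, 1.72 m; V_A = Σ kqᵢ/rᵢ = 8.14×10⁴ V.
At B: distances to the source charges are 1.01 m, 1.38 m, 0.833 m; V_B = Σ kqᵢ/rᵢ = 1.48×10⁵ V.
ΔV = V_B − V_A = 6.64×10⁴ V.
W_ext = qΔV = (-4.56×10⁻⁶ C)(6.64×10⁴ V) = -0.303 J.

-0.303 J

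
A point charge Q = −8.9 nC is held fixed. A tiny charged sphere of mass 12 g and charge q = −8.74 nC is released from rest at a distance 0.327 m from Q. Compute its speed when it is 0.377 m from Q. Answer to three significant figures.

6.88×10⁻³ m/s

Only the electrostatic force acts, so mechanical energy is conserved: ½mv² = U₁ − U₂ = kQq(1/r₁ − 1/r₂).
U₁ − U₂ = (8.99×10⁹ N·m²/C²)(-8.90×10⁻⁹ C)(-8.74×10⁻⁹ C)(1/0.327 − 1/0.377) = 2.84×10⁻⁷ J.
v = √(2·2.84×10⁻⁷/0.0120) = 6.88×10⁻³ m/s.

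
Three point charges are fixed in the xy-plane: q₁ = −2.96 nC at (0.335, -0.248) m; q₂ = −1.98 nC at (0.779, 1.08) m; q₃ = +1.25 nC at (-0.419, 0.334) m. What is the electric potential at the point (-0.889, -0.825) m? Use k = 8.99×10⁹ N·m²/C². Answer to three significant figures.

-17.7 V

The total potential is the scalar sum of each charge's contribution, V = Σ kqᵢ/rᵢ.
Distances from the field point to each charge: r₁ = 1.35 m, r₂ = 2.53 m, r₃ = 1.25 m.
V = k[(-2.96×10⁻⁹)/(1.35) + (-1.98×10⁻⁹)/(2.53) + (1.25×10⁻⁹)/(1.25)] = -17.7 V.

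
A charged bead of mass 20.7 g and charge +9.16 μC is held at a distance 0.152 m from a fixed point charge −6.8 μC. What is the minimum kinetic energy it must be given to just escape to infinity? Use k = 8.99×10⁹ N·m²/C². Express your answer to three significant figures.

3.68 J

To just escape, total mechanical energy must reach zero at infinity: ½mv²_min + U = 0, so ½mv²_min = −U = |kQq|/r.
|U| = |kQq|/r = (8.99×10⁹ N·m²/C²)(6.80×10⁻⁶)(9.16×10⁻⁶)/(0.152) = 3.68 J.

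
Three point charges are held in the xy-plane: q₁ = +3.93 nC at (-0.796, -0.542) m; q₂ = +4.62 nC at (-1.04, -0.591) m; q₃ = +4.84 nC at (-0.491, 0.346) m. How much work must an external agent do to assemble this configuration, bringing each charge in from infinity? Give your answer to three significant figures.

The work to assemble the configuration equals its total potential energy, U = Σ kqᵢqⱼ/rᵢⱼ over all pairs.
Pair separations: r₁₂ = 0.249 m, r₁₃ = 0.939 m, r₂₃ = 1.09 m.
U = (6.56×10⁻⁷) + (1.82×10⁻⁷) + (1.85×10⁻⁷) = 1.02×10⁻⁶ J.

1.02×10⁻⁶ J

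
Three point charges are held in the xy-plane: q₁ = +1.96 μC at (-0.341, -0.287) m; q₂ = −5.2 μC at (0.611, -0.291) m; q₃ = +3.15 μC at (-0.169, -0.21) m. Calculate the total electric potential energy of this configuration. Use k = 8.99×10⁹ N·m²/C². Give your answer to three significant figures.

The work to assemble the configuration equals its total potential energy, U = Σ kqᵢqⱼ/rᵢⱼ over all pairs.
Pair separations: r₁₂ = 0.952 m, r₁₃ = 0.188 m, r₂₃ = 0.784 m.
U = (-0.0962) + (0.295) + (-0.188) = 0.0105 J.

0.0105 J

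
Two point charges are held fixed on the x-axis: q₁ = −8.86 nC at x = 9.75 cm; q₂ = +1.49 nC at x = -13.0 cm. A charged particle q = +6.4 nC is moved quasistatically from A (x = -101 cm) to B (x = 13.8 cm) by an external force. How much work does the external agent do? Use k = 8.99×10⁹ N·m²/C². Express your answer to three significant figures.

-1.19×10⁻⁵ J

For quasistatic motion the external work equals the change in potential energy: W_ext = qΔV = q(V_B − V_A).
At A: distances to the source charges are 1.11 m, 0.880 m; V_A = Σ kqᵢ/rᵢ = -56.7 V.
At B: distances to the source charges are 0.0405 m, 0.268 m; V_B = Σ kqᵢ/rᵢ = -1920 V.
ΔV = V_B − V_A = -1860 V.
W_ext = qΔV = (6.40×10⁻⁹ C)(-1860 V) = -1.19×10⁻⁵ J.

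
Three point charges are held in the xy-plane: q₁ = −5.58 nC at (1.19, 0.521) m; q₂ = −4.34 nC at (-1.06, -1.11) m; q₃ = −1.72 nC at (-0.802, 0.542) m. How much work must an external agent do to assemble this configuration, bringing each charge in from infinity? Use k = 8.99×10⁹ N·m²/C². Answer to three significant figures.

1.62×10⁻⁷ J

The assembly work is the sum of pairwise potential energies, U = Σ_{i<j} kqᵢqⱼ/rᵢⱼ.
Pair separations: r₁₂ = 2.78 m, r₁₃ = 1.99 m, r₂₃ = 1.67 m.
U = (7.83×10⁻⁸) + (4.33×10⁻⁸) + (4.01×10⁻⁸) = 1.62×10⁻⁷ J.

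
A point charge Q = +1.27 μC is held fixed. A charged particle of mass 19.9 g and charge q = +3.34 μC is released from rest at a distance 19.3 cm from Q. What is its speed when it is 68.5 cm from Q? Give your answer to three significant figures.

3.78 m/s

Only the electrostatic force acts, so mechanical energy is conserved: ½mv² = U₁ − U₂ = kQq(1/r₁ − 1/r₂).
U₁ − U₂ = (8.99×10⁹ N·m²/C²)(1.27×10⁻⁶ C)(3.34×10⁻⁶ C)(1/0.193 − 1/0.685) = 0.142 J.
v = √(2·0.142/0.0199) = 3.78 m/s.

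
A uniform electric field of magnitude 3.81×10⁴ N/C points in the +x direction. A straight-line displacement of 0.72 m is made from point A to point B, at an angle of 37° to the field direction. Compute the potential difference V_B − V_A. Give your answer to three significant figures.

Only the component of displacement along E changes the potential: ΔV = −E·d·cosθ.
ΔV = −(3.81×10⁴ V/m)(0.720 m)cos37° = -2.19×10⁴ V.

-2.19×10⁴ V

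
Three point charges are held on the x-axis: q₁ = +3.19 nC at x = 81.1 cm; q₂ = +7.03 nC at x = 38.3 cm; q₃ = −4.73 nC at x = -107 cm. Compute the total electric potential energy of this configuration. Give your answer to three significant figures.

The work to assemble the configuration equals its total potential energy, U = Σ kqᵢqⱼ/rᵢⱼ over all pairs.
Pair separations: r₁₂ = 0.428 m, r₁₃ = 1.88 m, r₂₃ = 1.45 m.
U = (4.71×10⁻⁷) + (-7.21×10⁻⁸) + (-2.06×10⁻⁷) = 1.93×10⁻⁷ J.

1.93×10⁻⁷ J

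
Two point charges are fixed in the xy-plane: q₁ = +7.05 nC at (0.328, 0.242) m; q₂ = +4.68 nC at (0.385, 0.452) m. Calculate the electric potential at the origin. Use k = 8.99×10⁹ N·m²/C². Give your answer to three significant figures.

226 V

Electric potential is a scalar, so the contributions from each charge add algebraically: V = Σ kqᵢ/rᵢ.
Distances from the field point to each charge: r₁ = 0.408 m, r₂ = 0.594 m.
V = k[(7.05×10⁻⁹)/(0.408) + (4.68×10⁻⁹)/(0.594)] = 226 V.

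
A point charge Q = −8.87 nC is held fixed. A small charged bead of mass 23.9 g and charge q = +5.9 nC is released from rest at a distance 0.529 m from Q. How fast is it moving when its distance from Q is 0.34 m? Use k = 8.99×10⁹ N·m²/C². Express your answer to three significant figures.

Only the electrostatic force acts, so mechanical energy is conserved: ½mv² = U₁ − U₂ = kQq(1/r₁ − 1/r₂).
U₁ − U₂ = (8.99×10⁹ N·m²/C²)(-8.87×10⁻⁹ C)(5.90×10⁻⁹ C)(1/0.529 − 1/0.340) = 4.94×10⁻⁷ J.
v = √(2·4.94×10⁻⁷/0.0239) = 6.43×10⁻³ m/s.

6.43×10⁻³ m/s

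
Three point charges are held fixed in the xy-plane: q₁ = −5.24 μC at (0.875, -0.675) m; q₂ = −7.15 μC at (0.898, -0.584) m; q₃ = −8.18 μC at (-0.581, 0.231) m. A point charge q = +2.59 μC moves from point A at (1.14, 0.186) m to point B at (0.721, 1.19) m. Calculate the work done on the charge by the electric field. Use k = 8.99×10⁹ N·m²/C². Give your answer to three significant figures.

-0.176 J

The work done by the electric force is W_field = −ΔU = −q(V_B − V_A) = q(V_A − V_B).
At A: distances to the source charges are 0.901 m, 0.807 m, 1.72 m; V_A = Σ kqᵢ/rᵢ = -1.75×10⁵ V.
At B: distances to the source charges are 1.87 m, 1.78 m, 1.62 m; V_B = Σ kqᵢ/rᵢ = -1.07×10⁵ V.
ΔV = V_B − V_A = 6.79×10⁴ V.
W_field = −qΔV = −(2.59×10⁻⁶ C)(6.79×10⁴ V) = -0.176 J.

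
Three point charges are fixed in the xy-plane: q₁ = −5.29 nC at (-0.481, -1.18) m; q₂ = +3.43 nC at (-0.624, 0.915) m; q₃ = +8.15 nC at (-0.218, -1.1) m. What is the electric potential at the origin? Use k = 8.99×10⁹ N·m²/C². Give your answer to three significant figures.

The total potential is the scalar sum of each charge's contribution, V = Σ kqᵢ/rᵢ.
Distances from the field point to each charge: r₁ = 1.27 m, r₂ = 1.11 m, r₃ = 1.12 m.
V = k[(-5.29×10⁻⁹)/(1.27) + (3.43×10⁻⁹)/(1.11) + (8.15×10⁻⁹)/(1.12)] = 55.9 V.

55.9 V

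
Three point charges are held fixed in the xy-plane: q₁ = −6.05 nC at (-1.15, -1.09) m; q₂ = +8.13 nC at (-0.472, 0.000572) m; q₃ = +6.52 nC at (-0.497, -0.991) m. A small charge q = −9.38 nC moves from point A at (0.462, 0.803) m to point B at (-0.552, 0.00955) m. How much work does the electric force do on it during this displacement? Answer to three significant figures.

8.04×10⁻⁶ J

The work done by the electric force is W_field = −ΔU = −q(V_B − V_A) = q(V_A − V_B).
At A: distances to the source charges are 2.49 m, 1.23 m, 2.03 m; V_A = Σ kqᵢ/rᵢ = 66.3 V.
At B: distances to the source charges are 1.25 m, 0.0805 m, 1.00 m; V_B = Σ kqᵢ/rᵢ = 923 V.
ΔV = V_B − V_A = 857 V.
W_field = −qΔV = −(-9.38×10⁻⁹ C)(857 V) = 8.04×10⁻⁶ J.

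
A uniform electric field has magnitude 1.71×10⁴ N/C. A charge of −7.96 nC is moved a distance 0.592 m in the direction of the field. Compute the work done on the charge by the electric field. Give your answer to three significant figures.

The potential change for a displacement 0.592 m in the direction of the field is ΔV = −Ed = -1.01×10⁴ V.
W_field = −qΔV = -8.06×10⁻⁵ J.

-8.06×10⁻⁵ J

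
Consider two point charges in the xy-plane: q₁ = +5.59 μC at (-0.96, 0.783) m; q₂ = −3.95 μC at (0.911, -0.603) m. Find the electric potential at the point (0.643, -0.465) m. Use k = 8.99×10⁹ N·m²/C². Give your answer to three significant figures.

-9.31×10⁴ V

The total potential is the scalar sum of each charge's contribution, V = Σ kqᵢ/rᵢ.
Distances from the field point to each charge: r₁ = 2.03 m, r₂ = 0.301 m.
V = k[(5.59×10⁻⁶)/(2.03) + (-3.95×10⁻⁶)/(0.301)] = -9.31×10⁴ V.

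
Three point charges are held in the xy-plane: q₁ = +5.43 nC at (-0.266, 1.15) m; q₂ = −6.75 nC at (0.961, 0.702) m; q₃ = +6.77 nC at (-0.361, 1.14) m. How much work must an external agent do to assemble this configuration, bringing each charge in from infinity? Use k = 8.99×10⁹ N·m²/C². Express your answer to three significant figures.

2.91×10⁻⁶ J

The work to assemble the configuration equals its total potential energy, U = Σ kqᵢqⱼ/rᵢⱼ over all pairs.
Pair separations: r₁₂ = 1.31 m, r₁₃ = 0.0955 m, r₂₃ = 1.39 m.
U = (-2.52×10⁻⁷) + (3.46×10⁻⁶) + (-2.95×10⁻⁷) = 2.91×10⁻⁶ J.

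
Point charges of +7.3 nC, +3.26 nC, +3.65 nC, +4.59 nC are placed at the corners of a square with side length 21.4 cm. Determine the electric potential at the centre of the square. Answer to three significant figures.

The total potential is the scalar sum of each charge's contribution, V = Σ kqᵢ/rᵢ.
The distance from each corner to the centre is a√2/2 = 0.151 m.
V = k[(7.30×10⁻⁹)/(0.151) + (3.26×10⁻⁹)/(0.151) + (3.65×10⁻⁹)/(0.151) + (4.59×10⁻⁹)/(0.151)] = 1120 V.

1120 V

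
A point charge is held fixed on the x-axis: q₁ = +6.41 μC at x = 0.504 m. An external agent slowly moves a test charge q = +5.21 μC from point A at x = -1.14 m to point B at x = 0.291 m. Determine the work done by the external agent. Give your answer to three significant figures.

1.23 J

For quasistatic motion the external work equals the change in potential energy: W_ext = qΔV = q(V_B − V_A).
At A: distance to the source charge is 1.64 m; V_A = kq₁/r = 3.51×10⁴ V.
At B: distance to the source charge is 0.213 m; V_B = kq₁/r = 2.71×10⁵ V.
ΔV = V_B − V_A = 2.35×10⁵ V.
W_ext = qΔV = (5.21×10⁻⁶ C)(2.35×10⁵ V) = 1.23 J.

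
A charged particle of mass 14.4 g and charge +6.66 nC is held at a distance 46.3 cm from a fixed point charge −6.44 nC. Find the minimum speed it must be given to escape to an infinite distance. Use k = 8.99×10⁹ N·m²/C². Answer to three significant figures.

0.0108 m/s

To just escape, total mechanical energy must reach zero at infinity: ½mv²_min + U = 0, so ½mv²_min = −U = |kQq|/r.
|U| = |kQq|/r = (8.99×10⁹ N·m²/C²)(6.44×10⁻⁹)(6.66×10⁻⁹)/(0.463) = 8.33×10⁻⁷ J.
v_min = √(2|U|/m) = √(2·8.33×10⁻⁷/0.0144) = 0.0108 m/s.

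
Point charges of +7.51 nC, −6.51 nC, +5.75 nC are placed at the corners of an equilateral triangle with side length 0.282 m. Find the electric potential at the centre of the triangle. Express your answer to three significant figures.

The total potential is the scalar sum of each charge's contribution, V = Σ kqᵢ/rᵢ.
The distance from each vertex to the centroid is a/√3 = 0.163 m.
V = k[(7.51×10⁻⁹)/(0.163) + (-6.51×10⁻⁹)/(0.163) + (5.75×10⁻⁹)/(0.163)] = 373 V.

373 V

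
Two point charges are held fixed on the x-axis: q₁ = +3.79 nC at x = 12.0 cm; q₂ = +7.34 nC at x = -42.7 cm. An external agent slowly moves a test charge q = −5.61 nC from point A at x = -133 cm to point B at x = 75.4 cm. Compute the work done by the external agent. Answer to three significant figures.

-7.32×10⁻⁸ J

For quasistatic motion the external work equals the change in potential energy: W_ext = qΔV = q(V_B − V_A).
At A: distances to the source charges are 1.45 m, 0.903 m; V_A = Σ kqᵢ/rᵢ = 96.6 V.
At B: distances to the source charges are 0.634 m, 1.18 m; V_B = Σ kqᵢ/rᵢ = 110 V.
ΔV = V_B − V_A = 13.0 V.
W_ext = qΔV = (-5.61×10⁻⁹ C)(13.0 V) = -7.32×10⁻⁸ J.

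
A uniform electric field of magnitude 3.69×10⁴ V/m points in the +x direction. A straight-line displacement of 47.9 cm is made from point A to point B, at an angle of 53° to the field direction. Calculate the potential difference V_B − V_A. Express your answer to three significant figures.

-1.06×10⁴ V

Only the component of displacement along E changes the potential: ΔV = −E·d·cosθ.
ΔV = −(3.69×10⁴ V/m)(0.479 m)cos53° = -1.06×10⁴ V.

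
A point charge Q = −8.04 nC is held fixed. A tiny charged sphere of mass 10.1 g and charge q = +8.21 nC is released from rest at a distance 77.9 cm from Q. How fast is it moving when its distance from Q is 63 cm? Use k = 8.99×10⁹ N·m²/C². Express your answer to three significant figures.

5.97×10⁻³ m/s

Only the electrostatic force acts, so mechanical energy is conserved: ½mv² = U₁ − U₂ = kQq(1/r₁ − 1/r₂).
U₁ − U₂ = (8.99×10⁹ N·m²/C²)(-8.04×10⁻⁹ C)(8.21×10⁻⁹ C)(1/0.779 − 1/0.630) = 1.80×10⁻⁷ J.
v = √(2·1.80×10⁻⁷/0.0101) = 5.97×10⁻³ m/s.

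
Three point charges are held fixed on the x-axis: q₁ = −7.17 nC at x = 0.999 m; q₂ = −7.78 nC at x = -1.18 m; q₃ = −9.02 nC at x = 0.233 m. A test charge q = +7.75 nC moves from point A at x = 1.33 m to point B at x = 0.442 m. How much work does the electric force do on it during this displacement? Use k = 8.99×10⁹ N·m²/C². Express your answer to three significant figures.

1.94×10⁻⁶ J

The work done by the electric force is W_field = −ΔU = −q(V_B − V_A) = q(V_A − V_B).
At A: distances to the source charges are 0.331 m, 2.51 m, 1.10 m; V_A = Σ kqᵢ/rᵢ = -297 V.
At B: distances to the source charges are 0.557 m, 1.62 m, 0.209 m; V_B = Σ kqᵢ/rᵢ = -547 V.
ΔV = V_B − V_A = -250 V.
W_field = −qΔV = −(7.75×10⁻⁹ C)(-250 V) = 1.94×10⁻⁶ J.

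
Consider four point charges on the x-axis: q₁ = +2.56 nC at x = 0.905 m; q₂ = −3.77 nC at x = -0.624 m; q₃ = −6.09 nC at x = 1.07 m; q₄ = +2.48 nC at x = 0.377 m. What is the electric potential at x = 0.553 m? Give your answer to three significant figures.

The total potential is the scalar sum of each charge's contribution, V = Σ kqᵢ/rᵢ.
Distances from the field point to each charge: r₁ = 0.352 m, r₂ = 1.18 m, r₃ = 0.517 m, r₄ = 0.176 m.
V = k[(2.56×10⁻⁹)/(0.352) + (-3.77×10⁻⁹)/(1.18) + (-6.09×10⁻⁹)/(0.517) + (2.48×10⁻⁹)/(0.176)] = 57.4 V.

57.4 V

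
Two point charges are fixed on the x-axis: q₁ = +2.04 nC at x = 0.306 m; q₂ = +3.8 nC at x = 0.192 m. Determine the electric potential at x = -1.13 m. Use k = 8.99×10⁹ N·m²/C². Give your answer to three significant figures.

38.6 V

The total potential is the scalar sum of each charge's contribution, V = Σ kqᵢ/rᵢ.
Distances from the field point to each charge: r₁ = 1.44 m, r₂ = 1.32 m.
V = k[(2.04×10⁻⁹)/(1.44) + (3.80×10⁻⁹)/(1.32)] = 38.6 V.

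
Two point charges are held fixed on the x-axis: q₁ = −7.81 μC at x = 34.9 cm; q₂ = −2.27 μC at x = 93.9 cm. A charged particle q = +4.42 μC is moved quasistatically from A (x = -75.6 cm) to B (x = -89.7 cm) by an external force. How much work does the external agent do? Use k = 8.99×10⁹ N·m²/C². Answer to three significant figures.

For quasistatic motion the external work equals the change in potential energy: W_ext = qΔV = q(V_B − V_A).
At A: distances to the source charges are 1.10 m, 1.69 m; V_A = Σ kqᵢ/rᵢ = -7.56×10⁴ V.
At B: distances to the source charges are 1.25 m, 1.84 m; V_B = Σ kqᵢ/rᵢ = -6.75×10⁴ V.
ΔV = V_B − V_A = 8110 V.
W_ext = qΔV = (4.42×10⁻⁶ C)(8110 V) = 0.0359 J.

0.0359 J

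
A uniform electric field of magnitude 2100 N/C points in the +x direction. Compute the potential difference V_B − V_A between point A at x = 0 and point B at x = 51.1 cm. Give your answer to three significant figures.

-1070 V

In a uniform field, potential decreases in the direction of E: V_B − V_A = −E·Δx.
V_B − V_A = −(2100 V/m)(0.511 m) = -1070 V.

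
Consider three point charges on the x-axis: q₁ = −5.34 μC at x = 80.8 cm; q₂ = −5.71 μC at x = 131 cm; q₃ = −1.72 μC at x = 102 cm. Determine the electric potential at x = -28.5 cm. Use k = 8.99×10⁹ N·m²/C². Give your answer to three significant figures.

-8.80×10⁴ V

The total potential is the scalar sum of each charge's contribution, V = Σ kqᵢ/rᵢ.
Distances from the field point to each charge: r₁ = 1.09 m, r₂ = 1.59 m, r₃ = 1.30 m.
V = k[(-5.34×10⁻⁶)/(1.09) + (-5.71×10⁻⁶)/(1.59) + (-1.72×10⁻⁶)/(1.30)] = -8.80×10⁴ V.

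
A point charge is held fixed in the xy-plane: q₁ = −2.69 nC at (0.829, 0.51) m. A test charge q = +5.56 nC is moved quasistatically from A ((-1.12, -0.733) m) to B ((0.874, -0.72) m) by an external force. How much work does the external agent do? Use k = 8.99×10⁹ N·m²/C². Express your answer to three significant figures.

-5.11×10⁻⁸ J

For quasistatic motion the external work equals the change in potential energy: W_ext = qΔV = q(V_B − V_A).
At A: distance to the source charge is 2.31 m; V_A = kq₁/r = -10.5 V.
At B: distance to the source charge is 1.23 m; V_B = kq₁/r = -19.6 V.
ΔV = V_B − V_A = -9.19 V.
W_ext = qΔV = (5.56×10⁻⁹ C)(-9.19 V) = -5.11×10⁻⁸ J.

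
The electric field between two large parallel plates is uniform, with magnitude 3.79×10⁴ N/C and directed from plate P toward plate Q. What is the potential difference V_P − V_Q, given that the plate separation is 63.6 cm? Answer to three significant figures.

2.41×10⁴ V

In a uniform field, potential decreases in the direction of E: ΔV = −E·d for a displacement d parallel to E.
Going from Q to P is a displacement of 63.6 cm opposite to the field, so V_P − V_Q = +Ed = 2.41×10⁴ V.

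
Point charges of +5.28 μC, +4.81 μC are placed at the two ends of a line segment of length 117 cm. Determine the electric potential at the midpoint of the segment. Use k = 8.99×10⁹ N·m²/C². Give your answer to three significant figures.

1.55×10⁵ V

Electric potential is a scalar, so the contributions from each charge add algebraically: V = Σ kqᵢ/rᵢ.
Each charge is 0.585 m from the midpoint.
V = k[(5.28×10⁻⁶)/(0.585) + (4.81×10⁻⁶)/(0.585)] = 1.55×10⁵ V.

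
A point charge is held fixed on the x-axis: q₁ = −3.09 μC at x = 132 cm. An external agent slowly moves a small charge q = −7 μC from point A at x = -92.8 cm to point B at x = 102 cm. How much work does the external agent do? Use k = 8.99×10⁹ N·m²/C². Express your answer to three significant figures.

0.562 J

For quasistatic motion the external work equals the change in potential energy: W_ext = qΔV = q(V_B − V_A).
At A: distance to the source charge is 2.25 m; V_A = kq₁/r = -1.24×10⁴ V.
At B: distance to the source charge is 0.300 m; V_B = kq₁/r = -9.26×10⁴ V.
ΔV = V_B − V_A = -8.02×10⁴ V.
W_ext = qΔV = (-7.00×10⁻⁶ C)(-8.02×10⁴ V) = 0.562 J.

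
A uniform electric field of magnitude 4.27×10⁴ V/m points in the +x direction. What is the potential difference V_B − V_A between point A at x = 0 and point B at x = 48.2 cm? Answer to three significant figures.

In a uniform field, potential decreases in the direction of E: V_B − V_A = −E·Δx.
V_B − V_A = −(4.27×10⁴ V/m)(0.482 m) = -2.06×10⁴ V.

-2.06×10⁴ V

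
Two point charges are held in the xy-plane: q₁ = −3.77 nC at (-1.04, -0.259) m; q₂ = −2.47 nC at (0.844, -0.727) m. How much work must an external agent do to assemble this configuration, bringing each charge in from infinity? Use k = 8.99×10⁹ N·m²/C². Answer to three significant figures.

The assembly work is the sum of pairwise potential energies, U = Σ_{i<j} kqᵢqⱼ/rᵢⱼ.
Pair separations: r₁₂ = 1.94 m.
U = (4.31×10⁻⁸) = 4.31×10⁻⁸ J.

4.31×10⁻⁸ J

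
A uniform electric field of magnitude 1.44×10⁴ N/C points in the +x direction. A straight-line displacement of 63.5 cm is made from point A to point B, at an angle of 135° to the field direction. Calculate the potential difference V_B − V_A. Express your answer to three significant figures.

6470 V

Only the component of displacement along E changes the potential: ΔV = −E·d·cosθ.
ΔV = −(1.44×10⁴ V/m)(0.635 m)cos135° = 6470 V.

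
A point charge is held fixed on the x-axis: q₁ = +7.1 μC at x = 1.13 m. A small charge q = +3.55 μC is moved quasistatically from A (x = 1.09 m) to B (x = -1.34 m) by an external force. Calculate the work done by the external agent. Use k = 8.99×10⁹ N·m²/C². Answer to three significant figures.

For quasistatic motion the external work equals the change in potential energy: W_ext = qΔV = q(V_B − V_A).
At A: distance to the source charge is 0.0400 m; V_A = kq₁/r = 1.60×10⁶ V.
At B: distance to the source charge is 2.47 m; V_B = kq₁/r = 2.58×10⁴ V.
ΔV = V_B − V_A = -1.57×10⁶ V.
W_ext = qΔV = (3.55×10⁻⁶ C)(-1.57×10⁶ V) = -5.57 J.

-5.57 J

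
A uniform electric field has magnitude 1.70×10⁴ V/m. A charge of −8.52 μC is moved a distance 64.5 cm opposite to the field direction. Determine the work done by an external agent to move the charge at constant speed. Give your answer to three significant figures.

-0.0934 J

The potential change for a displacement 64.5 cm opposite to the field direction is ΔV = +Ed = 1.10×10⁴ V.
W_ext = qΔV = -0.0934 J.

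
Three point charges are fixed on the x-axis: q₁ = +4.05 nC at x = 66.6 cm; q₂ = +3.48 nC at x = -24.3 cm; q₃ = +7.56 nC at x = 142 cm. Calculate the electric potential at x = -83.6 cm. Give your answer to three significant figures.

Electric potential is a scalar, so the contributions from each charge add algebraically: V = Σ kqᵢ/rᵢ.
Distances from the field point to each charge: r₁ = 1.50 m, r₂ = 0.593 m, r₃ = 2.26 m.
V = k[(4.05×10⁻⁹)/(1.50) + (3.48×10⁻⁹)/(0.593) + (7.56×10⁻⁹)/(2.26)] = 107 V.

107 V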